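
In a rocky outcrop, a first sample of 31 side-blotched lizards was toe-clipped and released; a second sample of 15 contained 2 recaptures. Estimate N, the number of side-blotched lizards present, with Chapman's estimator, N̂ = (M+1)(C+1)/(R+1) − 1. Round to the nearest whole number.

N ≈ 170

N̂ = (31+1)(15+1)/(2+1) − 1 = 32·16/3 − 1
= 512/3 − 1 ≈ 170.7 − 1 ≈ 169.7 → 170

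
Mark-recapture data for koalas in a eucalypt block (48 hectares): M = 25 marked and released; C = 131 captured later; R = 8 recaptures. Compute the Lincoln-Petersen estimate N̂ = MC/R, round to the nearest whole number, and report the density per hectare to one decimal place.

density ≈ 8.5 koalas per hectare

N̂ = 25·131/8 = 3275/8 ≈ 409.4 → 409
Density = N̂ / area = 409 / 48 ≈ 8.52 → 8.5 per hectare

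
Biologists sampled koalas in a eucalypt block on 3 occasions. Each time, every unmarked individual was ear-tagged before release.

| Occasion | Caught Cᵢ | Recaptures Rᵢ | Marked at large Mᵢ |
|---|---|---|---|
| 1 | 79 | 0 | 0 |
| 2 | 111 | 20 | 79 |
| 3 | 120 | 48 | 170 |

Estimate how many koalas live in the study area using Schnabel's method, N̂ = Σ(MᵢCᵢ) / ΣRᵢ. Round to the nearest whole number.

Σ MᵢCᵢ = 0·79 + 79·111 + 170·120 = 0 + 8769 + 20400 = 29169
Σ Rᵢ = 0 + 20 + 48 = 68
N̂ = 29169 / 68 ≈ 429.0 → 429

N ≈ 429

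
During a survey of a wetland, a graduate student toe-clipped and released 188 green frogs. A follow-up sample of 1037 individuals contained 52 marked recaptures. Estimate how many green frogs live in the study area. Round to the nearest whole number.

N ≈ 3749

Lincoln-Petersen assumes M/N = R/C, so N = M·C / R.
N = (188 × 1037) / 52 = 194956 / 52 ≈ 3749.2 → 3749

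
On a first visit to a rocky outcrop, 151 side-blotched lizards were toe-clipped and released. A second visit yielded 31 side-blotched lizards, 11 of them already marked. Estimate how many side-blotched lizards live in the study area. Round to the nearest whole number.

N ≈ 426

N = (151 × 31) / 11 = 4681 / 11 ≈ 425.5 → 426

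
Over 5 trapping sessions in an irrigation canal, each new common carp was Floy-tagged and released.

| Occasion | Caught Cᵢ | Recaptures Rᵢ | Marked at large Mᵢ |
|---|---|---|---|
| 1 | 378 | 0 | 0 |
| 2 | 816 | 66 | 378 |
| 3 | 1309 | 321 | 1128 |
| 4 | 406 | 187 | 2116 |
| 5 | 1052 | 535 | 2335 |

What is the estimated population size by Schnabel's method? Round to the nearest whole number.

N ≈ 4599

Σ MᵢCᵢ = 0·378 + 378·816 + 1128·1309 + 2116·406 + 2335·1052 = 0 + 308448 + 1476552 + 859096 + 2456420 = 5100516
Σ Rᵢ = 0 + 66 + 321 + 187 + 535 = 1109
N̂ = 5100516 / 1109 ≈ 4599.2 → 4599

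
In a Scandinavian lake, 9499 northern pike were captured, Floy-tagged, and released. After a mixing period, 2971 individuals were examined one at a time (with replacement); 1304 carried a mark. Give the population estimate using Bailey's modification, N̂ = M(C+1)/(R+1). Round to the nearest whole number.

N̂ = 9499·(2971+1)/(1304+1) = 9499·2972/1305 = 28231028/1305 ≈ 21633.0 → 21633

N ≈ 21,633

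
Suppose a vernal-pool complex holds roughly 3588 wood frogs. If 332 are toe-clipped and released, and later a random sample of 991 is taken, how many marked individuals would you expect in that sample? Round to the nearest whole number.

expected recaptures ≈ 92

The marked fraction of the population is 332/3588, so in a sample of 991 expect C·(M/N) marked.
E[R] = 332 × 991 / 3588 = 329012 / 3588 ≈ 91.7 → 92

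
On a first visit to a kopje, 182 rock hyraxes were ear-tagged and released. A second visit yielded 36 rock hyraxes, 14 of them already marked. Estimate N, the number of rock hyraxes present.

N = 468

The marked fraction in the recapture sample should equal the marked fraction in the population: 14/36 = 182/N.
N = (182 × 36) / 14 = 6552 / 14 = 468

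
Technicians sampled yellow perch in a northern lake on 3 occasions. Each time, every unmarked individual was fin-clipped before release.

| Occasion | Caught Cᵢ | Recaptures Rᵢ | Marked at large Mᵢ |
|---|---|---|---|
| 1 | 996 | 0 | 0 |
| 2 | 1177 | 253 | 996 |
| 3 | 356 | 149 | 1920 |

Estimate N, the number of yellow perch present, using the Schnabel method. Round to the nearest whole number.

N ≈ 4616

Σ MᵢCᵢ = 0·996 + 996·1177 + 1920·356 = 0 + 1172292 + 683520 = 1855812
Σ Rᵢ = 0 + 253 + 149 = 402
N̂ = 1855812 / 402 ≈ 4616.4 → 4616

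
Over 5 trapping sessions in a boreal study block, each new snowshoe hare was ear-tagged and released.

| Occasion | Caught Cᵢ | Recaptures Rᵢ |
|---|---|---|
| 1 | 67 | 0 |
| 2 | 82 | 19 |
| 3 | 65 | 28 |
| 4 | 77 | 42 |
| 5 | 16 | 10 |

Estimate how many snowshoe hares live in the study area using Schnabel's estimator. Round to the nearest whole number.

N ≈ 303

Marked at large before each occasion: Mᵢ = Σⱼ<ᵢ (Cⱼ − Rⱼ) → M1=0, M2=67, M3=130, M4=167, M5=202
Σ MᵢCᵢ = 0·67 + 67·82 + 130·65 + 167·77 + 202·16 = 0 + 5494 + 8450 + 12859 + 3232 = 30035
Σ Rᵢ = 0 + 19 + 28 + 42 + 10 = 99
N̂ = 30035 / 99 ≈ 303.4 → 303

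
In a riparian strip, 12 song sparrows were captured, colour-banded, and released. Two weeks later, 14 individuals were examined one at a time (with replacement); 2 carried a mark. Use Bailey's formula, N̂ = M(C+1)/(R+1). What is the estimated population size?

N̂ = 12·(14+1)/(2+1) = 12·15/3 = 180/3 = 60

N = 60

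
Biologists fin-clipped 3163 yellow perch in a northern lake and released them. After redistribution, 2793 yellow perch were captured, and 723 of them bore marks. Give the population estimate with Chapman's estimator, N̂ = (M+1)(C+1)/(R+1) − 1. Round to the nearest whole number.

N ≈ 12,209

N̂ = (3163+1)(2793+1)/(723+1) − 1 = 3164·2794/724 − 1
= 8840216/724 − 1 ≈ 12210.2 − 1 ≈ 12209.2 → 12209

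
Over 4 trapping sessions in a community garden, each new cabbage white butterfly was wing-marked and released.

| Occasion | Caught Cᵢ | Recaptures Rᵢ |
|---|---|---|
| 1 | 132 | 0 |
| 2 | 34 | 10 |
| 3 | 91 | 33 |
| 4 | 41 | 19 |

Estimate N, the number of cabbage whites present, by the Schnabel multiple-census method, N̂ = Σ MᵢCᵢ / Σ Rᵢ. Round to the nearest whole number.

Marked at large before each occasion: Mᵢ = Σⱼ<ᵢ (Cⱼ − Rⱼ) → M1=0, M2=132, M3=156, M4=214
Σ MᵢCᵢ = 0·132 + 132·34 + 156·91 + 214·41 = 0 + 4488 + 14196 + 8774 = 27458
Σ Rᵢ = 0 + 10 + 33 + 19 = 62
N̂ = 27458 / 62 ≈ 442.9 → 443

N ≈ 443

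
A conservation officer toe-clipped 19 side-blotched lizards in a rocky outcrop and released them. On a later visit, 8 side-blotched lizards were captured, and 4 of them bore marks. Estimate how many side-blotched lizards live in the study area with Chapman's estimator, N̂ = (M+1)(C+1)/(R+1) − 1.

N = 35

N̂ = (19+1)(8+1)/(4+1) − 1 = 20·9/5 − 1
= 180/5 − 1 = 36 − 1 = 35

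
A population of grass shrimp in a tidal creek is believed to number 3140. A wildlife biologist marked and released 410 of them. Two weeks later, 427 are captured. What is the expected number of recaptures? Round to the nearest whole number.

expected recaptures ≈ 56

Expected recaptures E[R] = M·C / N.
E[R] = 410 × 427 / 3140 = 175070 / 3140 ≈ 55.8 → 56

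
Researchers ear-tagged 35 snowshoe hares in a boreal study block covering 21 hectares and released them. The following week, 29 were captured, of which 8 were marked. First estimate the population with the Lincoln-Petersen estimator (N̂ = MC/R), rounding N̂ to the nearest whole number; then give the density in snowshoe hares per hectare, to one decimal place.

density ≈ 6.0 snowshoe hares per hectare

N̂ = 35·29/8 = 1015/8 ≈ 126.9 → 127
Density = N̂ / area = 127 / 21 ≈ 6.048 → 6.0 per hectare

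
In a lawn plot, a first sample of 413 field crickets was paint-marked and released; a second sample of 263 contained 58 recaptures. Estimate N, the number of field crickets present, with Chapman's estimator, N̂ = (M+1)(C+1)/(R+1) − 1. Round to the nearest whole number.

N̂ = (413+1)(263+1)/(58+1) − 1 = 414·264/59 − 1
= 109296/59 − 1 ≈ 1852.47 − 1 ≈ 1851.47 → 1851

N ≈ 1851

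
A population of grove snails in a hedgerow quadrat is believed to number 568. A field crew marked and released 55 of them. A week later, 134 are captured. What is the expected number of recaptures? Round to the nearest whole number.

expected recaptures ≈ 13

Expected recaptures E[R] = M·C / N.
E[R] = 55 × 134 / 568 = 7370 / 568 ≈ 13.0 → 13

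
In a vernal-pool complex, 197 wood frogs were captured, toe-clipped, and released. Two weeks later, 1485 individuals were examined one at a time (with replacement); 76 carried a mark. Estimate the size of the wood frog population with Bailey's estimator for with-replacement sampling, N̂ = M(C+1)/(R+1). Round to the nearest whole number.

N̂ = 197·(1485+1)/(76+1) = 197·1486/77 = 292742/77 ≈ 3801.8 → 3802

N ≈ 3802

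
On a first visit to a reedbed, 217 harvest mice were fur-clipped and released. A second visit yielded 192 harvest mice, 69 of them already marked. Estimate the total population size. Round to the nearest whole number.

N ≈ 604

Lincoln-Petersen assumes M/N = R/C, so N = M·C / R.
N = (217 × 192) / 69 = 41664 / 69 ≈ 603.8 → 604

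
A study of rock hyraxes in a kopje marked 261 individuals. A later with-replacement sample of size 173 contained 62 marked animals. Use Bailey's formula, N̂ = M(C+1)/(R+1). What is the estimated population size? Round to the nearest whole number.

N̂ = 261·(173+1)/(62+1) = 261·174/63 = 45414/63 ≈ 720.9 → 721

N ≈ 721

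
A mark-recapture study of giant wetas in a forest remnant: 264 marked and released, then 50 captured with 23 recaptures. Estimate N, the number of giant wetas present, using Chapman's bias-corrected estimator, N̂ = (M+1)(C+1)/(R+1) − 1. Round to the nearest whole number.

N̂ = (264+1)(50+1)/(23+1) − 1 = 265·51/24 − 1
= 13515/24 − 1 ≈ 563.1 − 1 ≈ 562.1 → 562

N ≈ 562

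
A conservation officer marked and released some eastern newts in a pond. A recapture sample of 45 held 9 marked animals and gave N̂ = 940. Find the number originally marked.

From N = M·C/R: M = N·R / C = 940·9 / 45 = 8460 / 45 = 188.

M = 188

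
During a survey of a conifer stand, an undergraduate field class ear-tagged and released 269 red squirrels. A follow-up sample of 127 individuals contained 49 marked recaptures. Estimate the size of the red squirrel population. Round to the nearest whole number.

N = (269 × 127) / 49 = 34163 / 49 ≈ 697.2 → 697

N ≈ 697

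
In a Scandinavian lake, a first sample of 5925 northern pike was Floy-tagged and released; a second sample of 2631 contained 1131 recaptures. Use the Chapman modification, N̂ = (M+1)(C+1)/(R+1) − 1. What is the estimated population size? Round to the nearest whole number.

N ≈ 13,777

N̂ = (5925+1)(2631+1)/(1131+1) − 1 = 5926·2632/1132 − 1
= 15597232/1132 − 1 ≈ 13778.47 − 1 ≈ 13777.47 → 13777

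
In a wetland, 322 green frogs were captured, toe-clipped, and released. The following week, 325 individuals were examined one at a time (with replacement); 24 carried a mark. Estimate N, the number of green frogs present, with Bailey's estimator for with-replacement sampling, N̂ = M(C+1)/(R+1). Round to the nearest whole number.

N ≈ 4199

N̂ = 322·(325+1)/(24+1) = 322·326/25 = 104972/25 ≈ 4198.9 → 4199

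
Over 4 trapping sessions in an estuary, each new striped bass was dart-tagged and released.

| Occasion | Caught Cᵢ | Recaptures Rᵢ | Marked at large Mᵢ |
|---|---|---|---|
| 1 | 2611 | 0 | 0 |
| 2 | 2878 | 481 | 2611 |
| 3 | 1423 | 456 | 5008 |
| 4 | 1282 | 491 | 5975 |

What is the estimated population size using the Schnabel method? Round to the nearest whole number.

N ≈ 15,617

Σ MᵢCᵢ = 0·2611 + 2611·2878 + 5008·1423 + 5975·1282 = 0 + 7514458 + 7126384 + 7659950 = 22300792
Σ Rᵢ = 0 + 481 + 456 + 491 = 1428
N̂ = 22300792 / 1428 ≈ 15616.8 → 15617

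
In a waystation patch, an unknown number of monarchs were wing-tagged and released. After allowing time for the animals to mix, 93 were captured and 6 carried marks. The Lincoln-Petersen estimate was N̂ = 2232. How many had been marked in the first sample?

From N = M·C/R: M = N·R / C = 2232·6 / 93 = 13392 / 93 = 144.

M = 144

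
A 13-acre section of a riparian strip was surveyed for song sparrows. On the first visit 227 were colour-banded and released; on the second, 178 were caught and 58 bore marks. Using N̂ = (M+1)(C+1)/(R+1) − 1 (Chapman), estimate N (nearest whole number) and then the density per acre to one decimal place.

N̂ = 228·179/59 − 1 = 40812/59 − 1 ≈ 690.7 → 691
Density = N̂ / area = 691 / 13 ≈ 53.15 → 53.2 per acre

density ≈ 53.2 song sparrows per acre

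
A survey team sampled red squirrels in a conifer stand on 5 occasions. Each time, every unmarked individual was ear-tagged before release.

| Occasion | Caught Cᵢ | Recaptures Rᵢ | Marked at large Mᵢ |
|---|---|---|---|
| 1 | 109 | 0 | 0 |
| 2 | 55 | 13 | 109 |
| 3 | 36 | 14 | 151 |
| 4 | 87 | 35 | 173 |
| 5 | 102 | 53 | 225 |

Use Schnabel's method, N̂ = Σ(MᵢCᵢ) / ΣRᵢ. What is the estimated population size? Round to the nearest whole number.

N ≈ 430

Σ MᵢCᵢ = 0·109 + 109·55 + 151·36 + 173·87 + 225·102 = 0 + 5995 + 5436 + 15051 + 22950 = 49432
Σ Rᵢ = 0 + 13 + 14 + 35 + 53 = 115
N̂ = 49432 / 115 ≈ 429.8 → 430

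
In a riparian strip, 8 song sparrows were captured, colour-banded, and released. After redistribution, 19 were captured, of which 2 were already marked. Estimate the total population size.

N = 76

N = (8 × 19) / 2 = 152 / 2 = 76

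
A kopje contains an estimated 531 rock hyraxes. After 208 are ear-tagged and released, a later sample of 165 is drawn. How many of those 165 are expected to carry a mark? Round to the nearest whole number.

The marked fraction of the population is 208/531, so in a sample of 165 expect C·(M/N) marked.
E[R] = 208 × 165 / 531 = 34320 / 531 ≈ 64.6 → 65

expected recaptures ≈ 65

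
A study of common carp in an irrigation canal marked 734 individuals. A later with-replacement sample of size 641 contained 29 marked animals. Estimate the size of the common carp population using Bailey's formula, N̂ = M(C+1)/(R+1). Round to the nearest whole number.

N ≈ 15,708

N̂ = 734·(641+1)/(29+1) = 734·642/30 = 471228/30 ≈ 15707.6 → 15708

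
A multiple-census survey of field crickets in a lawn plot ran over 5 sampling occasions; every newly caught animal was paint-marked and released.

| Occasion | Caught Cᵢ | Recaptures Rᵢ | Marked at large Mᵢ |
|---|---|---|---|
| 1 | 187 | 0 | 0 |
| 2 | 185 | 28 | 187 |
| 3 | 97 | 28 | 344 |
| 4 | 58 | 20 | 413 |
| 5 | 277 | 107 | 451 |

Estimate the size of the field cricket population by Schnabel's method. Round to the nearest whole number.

N ≈ 1185

Σ MᵢCᵢ = 0·187 + 187·185 + 344·97 + 413·58 + 451·277 = 0 + 34595 + 33368 + 23954 + 124927 = 216844
Σ Rᵢ = 0 + 28 + 28 + 20 + 107 = 183
N̂ = 216844 / 183 ≈ 1184.9 → 1185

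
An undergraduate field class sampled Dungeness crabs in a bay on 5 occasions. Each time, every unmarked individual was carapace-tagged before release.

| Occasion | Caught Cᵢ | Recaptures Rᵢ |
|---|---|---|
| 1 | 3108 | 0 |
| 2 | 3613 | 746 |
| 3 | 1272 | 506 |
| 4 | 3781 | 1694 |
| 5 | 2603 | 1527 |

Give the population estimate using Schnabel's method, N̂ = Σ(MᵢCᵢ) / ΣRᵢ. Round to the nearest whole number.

N ≈ 15,045

Marked at large before each occasion: Mᵢ = Σⱼ<ᵢ (Cⱼ − Rⱼ) → M1=0, M2=3108, M3=5975, M4=6741, M5=8828
Σ MᵢCᵢ = 0·3108 + 3108·3613 + 5975·1272 + 6741·3781 + 8828·2603 = 0 + 11229204 + 7600200 + 25487721 + 22979284 = 67296409
Σ Rᵢ = 0 + 746 + 506 + 1694 + 1527 = 4473
N̂ = 67296409 / 4473 ≈ 15045.0 → 15045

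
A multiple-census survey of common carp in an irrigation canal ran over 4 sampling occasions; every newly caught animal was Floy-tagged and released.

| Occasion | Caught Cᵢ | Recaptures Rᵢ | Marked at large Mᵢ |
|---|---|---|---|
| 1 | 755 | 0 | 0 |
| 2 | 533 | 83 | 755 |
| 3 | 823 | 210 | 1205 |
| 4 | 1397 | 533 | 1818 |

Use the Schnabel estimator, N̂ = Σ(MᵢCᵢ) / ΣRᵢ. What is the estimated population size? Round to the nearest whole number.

N ≈ 4763

Σ MᵢCᵢ = 0·755 + 755·533 + 1205·823 + 1818·1397 = 0 + 402415 + 991715 + 2539746 = 3933876
Σ Rᵢ = 0 + 83 + 210 + 533 = 826
N̂ = 3933876 / 826 ≈ 4762.6 → 4763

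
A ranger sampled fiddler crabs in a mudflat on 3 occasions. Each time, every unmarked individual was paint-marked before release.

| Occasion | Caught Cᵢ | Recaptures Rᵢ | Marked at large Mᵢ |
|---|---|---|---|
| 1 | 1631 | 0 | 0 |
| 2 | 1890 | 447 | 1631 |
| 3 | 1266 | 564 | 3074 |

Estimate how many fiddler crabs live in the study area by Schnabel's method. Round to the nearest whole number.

N ≈ 6898

Σ MᵢCᵢ = 0·1631 + 1631·1890 + 3074·1266 = 0 + 3082590 + 3891684 = 6974274
Σ Rᵢ = 0 + 447 + 564 = 1011
N̂ = 6974274 / 1011 ≈ 6898.4 → 6898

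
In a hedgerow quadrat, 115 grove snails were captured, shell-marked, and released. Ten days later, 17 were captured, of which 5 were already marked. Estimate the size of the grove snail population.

Lincoln-Petersen assumes M/N = R/C, so N = M·C / R.
N = (115 × 17) / 5 = 1955 / 5 = 391

N = 391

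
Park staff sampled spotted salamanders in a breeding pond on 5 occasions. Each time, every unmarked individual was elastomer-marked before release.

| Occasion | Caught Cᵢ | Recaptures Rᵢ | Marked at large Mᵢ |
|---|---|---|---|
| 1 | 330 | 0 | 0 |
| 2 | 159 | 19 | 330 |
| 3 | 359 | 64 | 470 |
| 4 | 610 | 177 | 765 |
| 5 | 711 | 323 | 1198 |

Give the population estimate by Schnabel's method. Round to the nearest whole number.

Σ MᵢCᵢ = 0·330 + 330·159 + 470·359 + 765·610 + 1198·711 = 0 + 52470 + 168730 + 466650 + 851778 = 1539628
Σ Rᵢ = 0 + 19 + 64 + 177 + 323 = 583
N̂ = 1539628 / 583 ≈ 2640.9 → 2641

N ≈ 2641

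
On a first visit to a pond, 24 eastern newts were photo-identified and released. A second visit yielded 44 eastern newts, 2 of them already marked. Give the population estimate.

Lincoln-Petersen assumes M/N = R/C, so N = M·C / R.
N = (24 × 44) / 2 = 1056 / 2 = 528

N = 528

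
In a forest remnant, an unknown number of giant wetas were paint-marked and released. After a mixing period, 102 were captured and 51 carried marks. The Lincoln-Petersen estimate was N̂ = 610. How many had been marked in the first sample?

From N = M·C/R: M = N·R / C = 610·51 / 102 = 31110 / 102 = 305.

M = 305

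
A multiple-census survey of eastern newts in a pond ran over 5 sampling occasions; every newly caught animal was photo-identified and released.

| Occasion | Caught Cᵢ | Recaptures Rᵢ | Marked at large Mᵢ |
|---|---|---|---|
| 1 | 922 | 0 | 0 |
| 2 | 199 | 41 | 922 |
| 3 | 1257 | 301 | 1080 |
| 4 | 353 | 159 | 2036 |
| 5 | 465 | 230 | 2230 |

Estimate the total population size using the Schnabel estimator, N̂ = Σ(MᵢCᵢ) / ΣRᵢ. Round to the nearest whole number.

N ≈ 4510

Σ MᵢCᵢ = 0·922 + 922·199 + 1080·1257 + 2036·353 + 2230·465 = 0 + 183478 + 1357560 + 718708 + 1036950 = 3296696
Σ Rᵢ = 0 + 41 + 301 + 159 + 230 = 731
N̂ = 3296696 / 731 ≈ 4509.8 → 4510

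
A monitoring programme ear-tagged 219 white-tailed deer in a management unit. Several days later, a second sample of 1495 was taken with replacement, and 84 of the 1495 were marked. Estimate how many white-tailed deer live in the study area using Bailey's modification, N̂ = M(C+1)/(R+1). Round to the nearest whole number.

N̂ = 219·(1495+1)/(84+1) = 219·1496/85 = 327624/85 ≈ 3854.4 → 3854

N ≈ 3854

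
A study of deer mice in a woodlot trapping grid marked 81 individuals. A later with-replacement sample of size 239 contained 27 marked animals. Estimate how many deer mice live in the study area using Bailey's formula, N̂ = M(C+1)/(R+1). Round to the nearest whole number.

N ≈ 694

N̂ = 81·(239+1)/(27+1) = 81·240/28 = 19440/28 ≈ 694.3 → 694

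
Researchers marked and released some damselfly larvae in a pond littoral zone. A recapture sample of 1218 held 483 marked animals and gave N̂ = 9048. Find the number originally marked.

M = 3588

From N = M·C/R: M = N·R / C = 9048·483 / 1218 = 4370184 / 1218 = 3588.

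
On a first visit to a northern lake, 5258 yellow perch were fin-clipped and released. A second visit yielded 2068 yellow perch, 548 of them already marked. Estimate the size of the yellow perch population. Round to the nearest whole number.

N ≈ 19,842

N = (5258 × 2068) / 548 = 10873544 / 548 ≈ 19842.2 → 19842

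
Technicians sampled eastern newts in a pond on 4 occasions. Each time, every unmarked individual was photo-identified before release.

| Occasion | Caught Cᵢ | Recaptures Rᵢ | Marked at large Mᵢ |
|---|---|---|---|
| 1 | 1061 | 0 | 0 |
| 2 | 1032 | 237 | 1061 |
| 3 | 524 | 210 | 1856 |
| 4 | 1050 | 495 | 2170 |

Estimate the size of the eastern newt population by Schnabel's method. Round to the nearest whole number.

Σ MᵢCᵢ = 0·1061 + 1061·1032 + 1856·524 + 2170·1050 = 0 + 1094952 + 972544 + 2278500 = 4345996
Σ Rᵢ = 0 + 237 + 210 + 495 = 942
N̂ = 4345996 / 942 ≈ 4613.6 → 4614

N ≈ 4614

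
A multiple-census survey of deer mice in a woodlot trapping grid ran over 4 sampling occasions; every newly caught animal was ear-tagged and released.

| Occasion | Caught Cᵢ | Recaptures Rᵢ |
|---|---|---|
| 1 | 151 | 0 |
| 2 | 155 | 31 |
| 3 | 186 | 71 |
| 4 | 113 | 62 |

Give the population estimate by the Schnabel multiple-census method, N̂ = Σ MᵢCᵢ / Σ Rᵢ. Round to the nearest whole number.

Marked at large before each occasion: Mᵢ = Σⱼ<ᵢ (Cⱼ − Rⱼ) → M1=0, M2=151, M3=275, M4=390
Σ MᵢCᵢ = 0·151 + 151·155 + 275·186 + 390·113 = 0 + 23405 + 51150 + 44070 = 118625
Σ Rᵢ = 0 + 31 + 71 + 62 = 164
N̂ = 118625 / 164 ≈ 723.3 → 723

N ≈ 723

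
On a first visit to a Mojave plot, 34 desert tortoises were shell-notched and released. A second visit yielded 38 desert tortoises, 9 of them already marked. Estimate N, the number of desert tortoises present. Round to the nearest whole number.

N = (34 × 38) / 9 = 1292 / 9 ≈ 143.6 → 144

N ≈ 144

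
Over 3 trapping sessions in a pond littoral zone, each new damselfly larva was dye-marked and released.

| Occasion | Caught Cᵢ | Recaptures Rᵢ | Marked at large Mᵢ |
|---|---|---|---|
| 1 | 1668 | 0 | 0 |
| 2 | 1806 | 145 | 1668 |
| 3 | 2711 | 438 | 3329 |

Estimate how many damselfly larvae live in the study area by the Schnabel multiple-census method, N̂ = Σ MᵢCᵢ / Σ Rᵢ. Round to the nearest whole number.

N ≈ 20,647

Σ MᵢCᵢ = 0·1668 + 1668·1806 + 3329·2711 = 0 + 3012408 + 9024919 = 12037327
Σ Rᵢ = 0 + 145 + 438 = 583
N̂ = 12037327 / 583 ≈ 20647.2 → 20647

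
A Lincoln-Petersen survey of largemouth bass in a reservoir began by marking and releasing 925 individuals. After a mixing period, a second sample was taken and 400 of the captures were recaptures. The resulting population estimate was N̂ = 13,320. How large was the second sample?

From N = M·C/R: C = N·R / M = 13320·400 / 925 = 5328000 / 925 = 5760.

C = 5760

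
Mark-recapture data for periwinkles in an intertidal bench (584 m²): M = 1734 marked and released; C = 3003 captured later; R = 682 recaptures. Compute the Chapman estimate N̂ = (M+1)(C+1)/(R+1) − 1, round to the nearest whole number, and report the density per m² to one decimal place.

density ≈ 13.1 periwinkles per m²

N̂ = 1735·3004/683 − 1 = 5211940/683 − 1 ≈ 7630.0 → 7630
Density = N̂ / area = 7630 / 584 ≈ 13.07 → 13.1 per m²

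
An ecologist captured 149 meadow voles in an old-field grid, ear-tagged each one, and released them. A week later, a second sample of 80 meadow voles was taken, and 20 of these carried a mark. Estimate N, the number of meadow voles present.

The marked fraction in the recapture sample should equal the marked fraction in the population: 20/80 = 149/N.
N = (149 × 80) / 20 = 11920 / 20 = 596

N = 596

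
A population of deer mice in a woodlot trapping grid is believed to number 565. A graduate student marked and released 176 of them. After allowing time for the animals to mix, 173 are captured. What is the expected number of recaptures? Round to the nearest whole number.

The marked fraction of the population is 176/565, so in a sample of 173 expect C·(M/N) marked.
E[R] = 176 × 173 / 565 = 30448 / 565 ≈ 53.9 → 54

expected recaptures ≈ 54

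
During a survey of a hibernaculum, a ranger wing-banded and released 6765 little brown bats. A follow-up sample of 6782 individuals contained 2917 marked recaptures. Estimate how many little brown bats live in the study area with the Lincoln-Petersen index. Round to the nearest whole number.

N ≈ 15,729

N = (6765 × 6782) / 2917 = 45880230 / 2917 ≈ 15728.6 → 15729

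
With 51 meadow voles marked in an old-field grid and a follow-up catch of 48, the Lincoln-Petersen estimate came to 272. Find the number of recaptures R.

From N = M·C/R: R = M·C / N = 51·48 / 272 = 2448 / 272 = 9.

R = 9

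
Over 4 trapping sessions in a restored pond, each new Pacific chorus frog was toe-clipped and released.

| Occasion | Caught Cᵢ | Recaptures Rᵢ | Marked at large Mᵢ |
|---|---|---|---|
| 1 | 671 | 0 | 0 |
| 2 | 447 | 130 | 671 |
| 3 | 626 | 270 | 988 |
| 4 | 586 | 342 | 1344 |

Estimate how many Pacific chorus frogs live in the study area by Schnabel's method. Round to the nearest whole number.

N ≈ 2299

Σ MᵢCᵢ = 0·671 + 671·447 + 988·626 + 1344·586 = 0 + 299937 + 618488 + 787584 = 1706009
Σ Rᵢ = 0 + 130 + 270 + 342 = 742
N̂ = 1706009 / 742 ≈ 2299.2 → 2299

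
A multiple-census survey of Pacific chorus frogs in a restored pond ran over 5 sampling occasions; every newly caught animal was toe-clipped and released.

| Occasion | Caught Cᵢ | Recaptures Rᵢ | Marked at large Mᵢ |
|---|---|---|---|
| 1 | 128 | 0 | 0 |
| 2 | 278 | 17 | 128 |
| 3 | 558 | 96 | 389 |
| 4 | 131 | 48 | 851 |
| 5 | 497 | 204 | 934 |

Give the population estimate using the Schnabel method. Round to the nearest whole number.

N ≈ 2269

Σ MᵢCᵢ = 0·128 + 128·278 + 389·558 + 851·131 + 934·497 = 0 + 35584 + 217062 + 111481 + 464198 = 828325
Σ Rᵢ = 0 + 17 + 96 + 48 + 204 = 365
N̂ = 828325 / 365 ≈ 2269.4 → 2269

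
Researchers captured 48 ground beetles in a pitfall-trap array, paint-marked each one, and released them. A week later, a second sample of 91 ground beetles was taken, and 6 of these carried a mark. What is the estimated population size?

N = 728

N = (48 × 91) / 6 = 4368 / 6 = 728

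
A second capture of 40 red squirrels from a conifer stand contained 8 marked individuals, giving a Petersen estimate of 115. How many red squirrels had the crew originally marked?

From N = M·C/R: M = N·R / C = 115·8 / 40 = 920 / 40 = 23.

M = 23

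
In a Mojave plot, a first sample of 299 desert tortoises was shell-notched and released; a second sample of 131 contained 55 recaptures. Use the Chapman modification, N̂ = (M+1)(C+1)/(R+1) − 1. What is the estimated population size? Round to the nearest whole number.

N̂ = (299+1)(131+1)/(55+1) − 1 = 300·132/56 − 1
= 39600/56 − 1 ≈ 707.1 − 1 ≈ 706.1 → 706

N ≈ 706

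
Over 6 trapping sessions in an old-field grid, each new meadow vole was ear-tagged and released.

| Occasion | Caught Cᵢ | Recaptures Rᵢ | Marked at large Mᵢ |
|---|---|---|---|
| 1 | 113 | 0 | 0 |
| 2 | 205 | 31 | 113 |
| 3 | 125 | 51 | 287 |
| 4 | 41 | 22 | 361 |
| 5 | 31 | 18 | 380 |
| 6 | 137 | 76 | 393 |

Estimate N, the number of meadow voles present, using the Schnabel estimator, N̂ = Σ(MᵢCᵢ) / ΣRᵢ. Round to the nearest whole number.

N ≈ 704

Σ MᵢCᵢ = 0·113 + 113·205 + 287·125 + 361·41 + 380·31 + 393·137 = 0 + 23165 + 35875 + 14801 + 11780 + 53841 = 139462
Σ Rᵢ = 0 + 31 + 51 + 22 + 18 + 76 = 198
N̂ = 139462 / 198 ≈ 704.4 → 704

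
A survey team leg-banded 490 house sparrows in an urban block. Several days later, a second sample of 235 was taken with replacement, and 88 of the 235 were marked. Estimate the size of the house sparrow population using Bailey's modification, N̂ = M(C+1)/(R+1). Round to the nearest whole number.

N ≈ 1299

N̂ = 490·(235+1)/(88+1) = 490·236/89 = 115640/89 ≈ 1299.3 → 1299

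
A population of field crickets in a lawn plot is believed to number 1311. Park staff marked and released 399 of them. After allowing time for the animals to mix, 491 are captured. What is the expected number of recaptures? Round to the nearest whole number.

Expected recaptures E[R] = M·C / N.
E[R] = 399 × 491 / 1311 = 195909 / 1311 ≈ 149.4 → 149

expected recaptures ≈ 149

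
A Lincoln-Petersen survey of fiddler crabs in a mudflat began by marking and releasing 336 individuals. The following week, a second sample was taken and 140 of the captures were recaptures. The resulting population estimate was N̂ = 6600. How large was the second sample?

C = 2750

From N = M·C/R: C = N·R / M = 6600·140 / 336 = 924000 / 336 = 2750.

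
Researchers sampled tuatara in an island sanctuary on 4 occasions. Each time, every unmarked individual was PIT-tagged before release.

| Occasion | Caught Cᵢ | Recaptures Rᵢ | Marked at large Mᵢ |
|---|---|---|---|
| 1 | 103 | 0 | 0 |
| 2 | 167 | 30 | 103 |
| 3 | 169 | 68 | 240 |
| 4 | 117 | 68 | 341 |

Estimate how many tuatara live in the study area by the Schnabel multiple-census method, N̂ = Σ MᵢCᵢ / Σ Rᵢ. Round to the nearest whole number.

N ≈ 588

Σ MᵢCᵢ = 0·103 + 103·167 + 240·169 + 341·117 = 0 + 17201 + 40560 + 39897 = 97658
Σ Rᵢ = 0 + 30 + 68 + 68 = 166
N̂ = 97658 / 166 ≈ 588.3 → 588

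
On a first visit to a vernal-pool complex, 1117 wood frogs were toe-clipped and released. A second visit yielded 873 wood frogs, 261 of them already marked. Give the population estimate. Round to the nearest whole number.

N ≈ 3736

N = (1117 × 873) / 261 = 975141 / 261 ≈ 3736.2 → 3736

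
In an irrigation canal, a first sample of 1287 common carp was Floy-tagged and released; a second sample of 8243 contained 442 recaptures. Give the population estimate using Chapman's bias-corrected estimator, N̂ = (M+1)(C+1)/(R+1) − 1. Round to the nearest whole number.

N̂ = (1287+1)(8243+1)/(442+1) − 1 = 1288·8244/443 − 1
= 10618272/443 − 1 ≈ 23969.0 − 1 ≈ 23968.0 → 23968

N ≈ 23,968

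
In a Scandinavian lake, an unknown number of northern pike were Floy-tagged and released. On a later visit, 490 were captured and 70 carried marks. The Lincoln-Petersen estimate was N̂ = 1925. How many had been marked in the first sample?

M = 275

From N = M·C/R: M = N·R / C = 1925·70 / 490 = 134750 / 490 = 275.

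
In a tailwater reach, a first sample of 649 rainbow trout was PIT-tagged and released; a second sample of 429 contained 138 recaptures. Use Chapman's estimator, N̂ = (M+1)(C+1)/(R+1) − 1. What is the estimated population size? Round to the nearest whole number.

N̂ = (649+1)(429+1)/(138+1) − 1 = 650·430/139 − 1
= 279500/139 − 1 ≈ 2010.8 − 1 ≈ 2009.8 → 2010

N ≈ 2010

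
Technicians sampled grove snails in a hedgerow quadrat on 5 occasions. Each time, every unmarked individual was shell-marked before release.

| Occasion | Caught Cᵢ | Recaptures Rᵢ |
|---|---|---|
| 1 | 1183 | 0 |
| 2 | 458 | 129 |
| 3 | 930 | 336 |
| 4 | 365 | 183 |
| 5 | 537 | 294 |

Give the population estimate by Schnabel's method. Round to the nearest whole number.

Marked at large before each occasion: Mᵢ = Σⱼ<ᵢ (Cⱼ − Rⱼ) → M1=0, M2=1183, M3=1512, M4=2106, M5=2288
Σ MᵢCᵢ = 0·1183 + 1183·458 + 1512·930 + 2106·365 + 2288·537 = 0 + 541814 + 1406160 + 768690 + 1228656 = 3945320
Σ Rᵢ = 0 + 129 + 336 + 183 + 294 = 942
N̂ = 3945320 / 942 ≈ 4188.2 → 4188

N ≈ 4188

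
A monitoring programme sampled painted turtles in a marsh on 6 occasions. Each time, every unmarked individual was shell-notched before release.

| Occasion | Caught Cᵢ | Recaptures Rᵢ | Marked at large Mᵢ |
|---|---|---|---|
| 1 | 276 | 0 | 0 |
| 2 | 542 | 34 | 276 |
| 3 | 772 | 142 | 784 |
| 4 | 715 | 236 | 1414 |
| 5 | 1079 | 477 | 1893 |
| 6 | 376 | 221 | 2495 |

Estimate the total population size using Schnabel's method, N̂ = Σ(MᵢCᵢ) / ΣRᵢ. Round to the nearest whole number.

N ≈ 4276

Σ MᵢCᵢ = 0·276 + 276·542 + 784·772 + 1414·715 + 1893·1079 + 2495·376 = 0 + 149592 + 605248 + 1011010 + 2042547 + 938120 = 4746517
Σ Rᵢ = 0 + 34 + 142 + 236 + 477 + 221 = 1110
N̂ = 4746517 / 1110 ≈ 4276.1 → 4276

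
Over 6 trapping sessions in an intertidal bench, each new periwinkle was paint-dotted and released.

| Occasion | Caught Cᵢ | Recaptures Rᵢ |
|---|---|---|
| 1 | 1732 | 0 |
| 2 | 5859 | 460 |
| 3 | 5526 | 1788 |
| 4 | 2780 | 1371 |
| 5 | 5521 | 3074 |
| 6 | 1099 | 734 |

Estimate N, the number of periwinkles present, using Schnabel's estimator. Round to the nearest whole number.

Marked at large before each occasion: Mᵢ = Σⱼ<ᵢ (Cⱼ − Rⱼ) → M1=0, M2=1732, M3=7131, M4=10869, M5=12278, M6=14725
Σ MᵢCᵢ = 0·1732 + 1732·5859 + 7131·5526 + 10869·2780 + 12278·5521 + 14725·1099 = 0 + 10147788 + 39405906 + 30215820 + 67786838 + 16182775 = 163739127
Σ Rᵢ = 0 + 460 + 1788 + 1371 + 3074 + 734 = 7427
N̂ = 163739127 / 7427 ≈ 22046.47 → 22046

N ≈ 22,046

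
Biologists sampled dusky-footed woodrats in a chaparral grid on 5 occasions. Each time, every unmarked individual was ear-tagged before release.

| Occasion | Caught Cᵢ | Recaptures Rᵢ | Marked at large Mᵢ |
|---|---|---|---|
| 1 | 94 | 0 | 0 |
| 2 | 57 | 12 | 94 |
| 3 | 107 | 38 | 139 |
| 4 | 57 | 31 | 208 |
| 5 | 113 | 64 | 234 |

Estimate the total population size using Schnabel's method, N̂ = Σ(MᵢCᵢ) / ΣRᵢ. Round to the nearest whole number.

Σ MᵢCᵢ = 0·94 + 94·57 + 139·107 + 208·57 + 234·113 = 0 + 5358 + 14873 + 11856 + 26442 = 58529
Σ Rᵢ = 0 + 12 + 38 + 31 + 64 = 145
N̂ = 58529 / 145 ≈ 403.6 → 404

N ≈ 404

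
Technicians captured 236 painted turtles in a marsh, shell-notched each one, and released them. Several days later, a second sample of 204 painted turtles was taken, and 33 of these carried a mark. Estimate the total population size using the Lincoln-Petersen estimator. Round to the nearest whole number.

Lincoln-Petersen assumes M/N = R/C, so N = M·C / R.
N = (236 × 204) / 33 = 48144 / 33 ≈ 1458.9 → 1459

N ≈ 1459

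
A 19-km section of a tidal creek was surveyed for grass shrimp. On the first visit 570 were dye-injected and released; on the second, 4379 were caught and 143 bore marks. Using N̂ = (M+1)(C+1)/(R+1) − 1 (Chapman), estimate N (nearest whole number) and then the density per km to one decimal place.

density ≈ 914.1 grass shrimp per km

N̂ = 571·4380/144 − 1 = 2500980/144 − 1 ≈ 17366.9 → 17367
Density = N̂ / area = 17367 / 19 ≈ 914.05 → 914.1 per km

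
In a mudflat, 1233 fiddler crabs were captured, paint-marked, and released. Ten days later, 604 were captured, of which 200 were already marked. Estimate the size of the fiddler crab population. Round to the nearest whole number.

N ≈ 3724

Lincoln-Petersen assumes M/N = R/C, so N = M·C / R.
N = (1233 × 604) / 200 = 744732 / 200 ≈ 3723.7 → 3724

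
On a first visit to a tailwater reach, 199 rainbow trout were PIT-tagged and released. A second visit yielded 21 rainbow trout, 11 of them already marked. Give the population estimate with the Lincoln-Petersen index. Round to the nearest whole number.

N ≈ 380

Lincoln-Petersen assumes M/N = R/C, so N = M·C / R.
N = (199 × 21) / 11 = 4179 / 11 ≈ 379.9 → 380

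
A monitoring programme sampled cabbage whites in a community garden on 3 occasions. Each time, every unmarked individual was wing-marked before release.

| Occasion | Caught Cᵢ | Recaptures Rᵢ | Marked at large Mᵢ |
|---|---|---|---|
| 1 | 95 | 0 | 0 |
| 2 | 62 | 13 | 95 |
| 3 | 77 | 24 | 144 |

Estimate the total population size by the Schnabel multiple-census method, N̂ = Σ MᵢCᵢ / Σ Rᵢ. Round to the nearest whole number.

N ≈ 459

Σ MᵢCᵢ = 0·95 + 95·62 + 144·77 = 0 + 5890 + 11088 = 16978
Σ Rᵢ = 0 + 13 + 24 = 37
N̂ = 16978 / 37 ≈ 458.9 → 459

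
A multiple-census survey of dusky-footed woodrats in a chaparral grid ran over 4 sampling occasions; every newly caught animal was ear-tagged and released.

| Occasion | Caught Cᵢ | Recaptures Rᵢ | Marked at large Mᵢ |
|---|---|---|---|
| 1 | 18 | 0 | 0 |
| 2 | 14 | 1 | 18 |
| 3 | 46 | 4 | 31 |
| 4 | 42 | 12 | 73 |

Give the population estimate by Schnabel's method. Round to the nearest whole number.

N ≈ 279

Σ MᵢCᵢ = 0·18 + 18·14 + 31·46 + 73·42 = 0 + 252 + 1426 + 3066 = 4744
Σ Rᵢ = 0 + 1 + 4 + 12 = 17
N̂ = 4744 / 17 ≈ 279.1 → 279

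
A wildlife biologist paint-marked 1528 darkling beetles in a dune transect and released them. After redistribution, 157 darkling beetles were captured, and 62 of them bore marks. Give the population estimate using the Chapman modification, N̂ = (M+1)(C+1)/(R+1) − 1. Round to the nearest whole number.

N̂ = (1528+1)(157+1)/(62+1) − 1 = 1529·158/63 − 1
= 241582/63 − 1 ≈ 3834.6 − 1 ≈ 3833.6 → 3834

N ≈ 3834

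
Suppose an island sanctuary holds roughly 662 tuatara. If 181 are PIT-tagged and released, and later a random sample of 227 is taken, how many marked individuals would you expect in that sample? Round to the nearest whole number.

Expected recaptures E[R] = M·C / N.
E[R] = 181 × 227 / 662 = 41087 / 662 ≈ 62.1 → 62

expected recaptures ≈ 62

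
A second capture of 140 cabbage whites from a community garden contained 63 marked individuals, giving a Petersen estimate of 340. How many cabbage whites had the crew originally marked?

M = 153

From N = M·C/R: M = N·R / C = 340·63 / 140 = 21420 / 140 = 153.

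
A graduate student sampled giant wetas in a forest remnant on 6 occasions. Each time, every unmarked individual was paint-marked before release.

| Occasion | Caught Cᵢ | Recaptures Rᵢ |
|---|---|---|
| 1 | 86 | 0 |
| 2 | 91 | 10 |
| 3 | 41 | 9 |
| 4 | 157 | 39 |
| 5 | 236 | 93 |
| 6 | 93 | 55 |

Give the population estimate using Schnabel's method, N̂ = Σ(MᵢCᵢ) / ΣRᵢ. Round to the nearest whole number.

N ≈ 794

Marked at large before each occasion: Mᵢ = Σⱼ<ᵢ (Cⱼ − Rⱼ) → M1=0, M2=86, M3=167, M4=199, M5=317, M6=460
Σ MᵢCᵢ = 0·86 + 86·91 + 167·41 + 199·157 + 317·236 + 460·93 = 0 + 7826 + 6847 + 31243 + 74812 + 42780 = 163508
Σ Rᵢ = 0 + 10 + 9 + 39 + 93 + 55 = 206
N̂ = 163508 / 206 ≈ 793.7 → 794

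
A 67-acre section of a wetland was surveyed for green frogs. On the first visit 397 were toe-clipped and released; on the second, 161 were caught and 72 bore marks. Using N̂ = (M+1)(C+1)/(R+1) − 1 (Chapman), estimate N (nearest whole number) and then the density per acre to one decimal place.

density ≈ 13.2 green frogs per acre

N̂ = 398·162/73 − 1 = 64476/73 − 1 ≈ 882.2 → 882
Density = N̂ / area = 882 / 67 ≈ 13.16 → 13.2 per acre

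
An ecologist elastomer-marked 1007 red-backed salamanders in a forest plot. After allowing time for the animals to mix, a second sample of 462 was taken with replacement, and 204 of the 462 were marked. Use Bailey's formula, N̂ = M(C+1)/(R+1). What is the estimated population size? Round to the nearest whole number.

N ≈ 2274

N̂ = 1007·(462+1)/(204+1) = 1007·463/205 = 466241/205 ≈ 2274.3 → 2274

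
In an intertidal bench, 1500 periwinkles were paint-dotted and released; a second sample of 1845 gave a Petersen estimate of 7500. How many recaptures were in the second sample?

R = 369

From N = M·C/R: R = M·C / N = 1500·1845 / 7500 = 2767500 / 7500 = 369.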